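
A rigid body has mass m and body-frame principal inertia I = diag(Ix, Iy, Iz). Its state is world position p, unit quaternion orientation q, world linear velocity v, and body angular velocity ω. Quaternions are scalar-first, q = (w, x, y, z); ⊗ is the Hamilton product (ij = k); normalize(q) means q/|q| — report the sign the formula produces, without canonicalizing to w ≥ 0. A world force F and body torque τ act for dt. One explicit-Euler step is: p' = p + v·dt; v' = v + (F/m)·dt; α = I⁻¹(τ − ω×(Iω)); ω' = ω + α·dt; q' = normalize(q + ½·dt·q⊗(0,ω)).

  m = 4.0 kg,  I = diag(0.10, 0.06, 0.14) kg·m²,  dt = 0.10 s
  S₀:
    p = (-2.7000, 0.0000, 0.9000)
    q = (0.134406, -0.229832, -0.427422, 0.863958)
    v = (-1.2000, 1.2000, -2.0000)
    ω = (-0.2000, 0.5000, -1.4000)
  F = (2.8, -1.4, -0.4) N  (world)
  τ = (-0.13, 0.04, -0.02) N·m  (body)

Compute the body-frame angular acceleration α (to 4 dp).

α = (-0.7400, 0.8533, -0.1714)

precession coupling ω×(Iω) = (-0.0560, -0.0112, 0.0040)
α = I⁻¹(τ − ω×Iω) = (-0.7400, 0.8533, -0.1714)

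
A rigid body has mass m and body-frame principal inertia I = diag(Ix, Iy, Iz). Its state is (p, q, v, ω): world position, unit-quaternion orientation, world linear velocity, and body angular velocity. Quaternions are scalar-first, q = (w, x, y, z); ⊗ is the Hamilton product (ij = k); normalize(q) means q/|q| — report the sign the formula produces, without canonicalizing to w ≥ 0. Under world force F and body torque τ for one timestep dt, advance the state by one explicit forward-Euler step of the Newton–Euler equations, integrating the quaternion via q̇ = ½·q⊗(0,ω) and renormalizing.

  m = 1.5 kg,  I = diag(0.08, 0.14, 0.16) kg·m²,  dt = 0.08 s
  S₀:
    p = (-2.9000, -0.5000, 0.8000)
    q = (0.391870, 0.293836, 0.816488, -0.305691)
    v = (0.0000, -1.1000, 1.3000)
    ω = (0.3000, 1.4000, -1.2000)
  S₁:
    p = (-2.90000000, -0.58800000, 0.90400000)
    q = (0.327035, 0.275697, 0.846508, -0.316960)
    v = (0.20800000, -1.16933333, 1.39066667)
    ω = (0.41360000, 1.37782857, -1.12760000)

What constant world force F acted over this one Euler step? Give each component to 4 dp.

F = (3.9000, -1.3000, 1.7000)

Δv = v₁−v₀ = (0.20800000, -0.06933333, 0.09066667)
F = m·Δv/dt = (3.9000, -1.3000, 1.7000)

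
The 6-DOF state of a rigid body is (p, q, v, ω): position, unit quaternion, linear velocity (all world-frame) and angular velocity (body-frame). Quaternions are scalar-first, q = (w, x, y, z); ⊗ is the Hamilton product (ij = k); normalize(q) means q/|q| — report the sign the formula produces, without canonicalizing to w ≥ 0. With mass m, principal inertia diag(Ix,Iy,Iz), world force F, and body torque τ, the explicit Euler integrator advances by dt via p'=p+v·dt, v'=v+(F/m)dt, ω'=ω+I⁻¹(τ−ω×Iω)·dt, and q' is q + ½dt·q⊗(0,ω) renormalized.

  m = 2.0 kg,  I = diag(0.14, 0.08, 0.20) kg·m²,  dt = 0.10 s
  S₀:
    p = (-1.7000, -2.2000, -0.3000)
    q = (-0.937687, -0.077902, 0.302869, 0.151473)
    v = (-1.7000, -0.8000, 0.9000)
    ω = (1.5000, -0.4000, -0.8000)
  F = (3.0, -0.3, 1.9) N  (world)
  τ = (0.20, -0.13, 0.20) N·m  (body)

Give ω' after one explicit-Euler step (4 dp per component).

ω' = (1.6154, -0.6525, -0.7180)

ω×(Iω) gyroscopic = (0.0384, 0.0720, 0.0360)
(τ − ω×Iω)/I = (1.1543, -2.5250, 0.8200)
ω' = ω + α·dt = (1.6154, -0.6525, -0.7180)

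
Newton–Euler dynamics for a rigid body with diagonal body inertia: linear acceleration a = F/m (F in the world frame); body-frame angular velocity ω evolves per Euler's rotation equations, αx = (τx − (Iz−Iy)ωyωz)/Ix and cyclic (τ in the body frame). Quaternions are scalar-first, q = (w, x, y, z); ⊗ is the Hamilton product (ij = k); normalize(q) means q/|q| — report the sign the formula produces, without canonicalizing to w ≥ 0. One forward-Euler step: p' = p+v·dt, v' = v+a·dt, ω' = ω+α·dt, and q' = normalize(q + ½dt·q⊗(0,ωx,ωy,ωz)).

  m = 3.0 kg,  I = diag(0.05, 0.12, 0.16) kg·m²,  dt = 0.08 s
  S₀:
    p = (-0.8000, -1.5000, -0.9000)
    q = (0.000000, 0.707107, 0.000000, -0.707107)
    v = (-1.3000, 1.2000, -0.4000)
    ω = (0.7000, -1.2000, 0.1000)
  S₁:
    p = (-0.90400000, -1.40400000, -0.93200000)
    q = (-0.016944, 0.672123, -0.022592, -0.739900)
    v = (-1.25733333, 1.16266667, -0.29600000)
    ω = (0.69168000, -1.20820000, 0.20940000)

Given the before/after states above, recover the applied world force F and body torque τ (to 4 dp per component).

Δω = ω₁−ω₀ = (-0.00832000, -0.00820000, 0.10940000)
gyro term ω₀×Iω₀ = (-0.0048, -0.0077, -0.0588)
τ = I·(Δω/dt) + ω₀×(Iω₀) = (-0.0100, -0.0200, 0.1600)
Δv = v₁−v₀ = (0.04266667, -0.03733333, 0.10400000)
applied force F = (1.6000, -1.4000, 3.9000)

F = (1.6000, -1.4000, 3.9000)
τ = (-0.0100, -0.0200, 0.1600)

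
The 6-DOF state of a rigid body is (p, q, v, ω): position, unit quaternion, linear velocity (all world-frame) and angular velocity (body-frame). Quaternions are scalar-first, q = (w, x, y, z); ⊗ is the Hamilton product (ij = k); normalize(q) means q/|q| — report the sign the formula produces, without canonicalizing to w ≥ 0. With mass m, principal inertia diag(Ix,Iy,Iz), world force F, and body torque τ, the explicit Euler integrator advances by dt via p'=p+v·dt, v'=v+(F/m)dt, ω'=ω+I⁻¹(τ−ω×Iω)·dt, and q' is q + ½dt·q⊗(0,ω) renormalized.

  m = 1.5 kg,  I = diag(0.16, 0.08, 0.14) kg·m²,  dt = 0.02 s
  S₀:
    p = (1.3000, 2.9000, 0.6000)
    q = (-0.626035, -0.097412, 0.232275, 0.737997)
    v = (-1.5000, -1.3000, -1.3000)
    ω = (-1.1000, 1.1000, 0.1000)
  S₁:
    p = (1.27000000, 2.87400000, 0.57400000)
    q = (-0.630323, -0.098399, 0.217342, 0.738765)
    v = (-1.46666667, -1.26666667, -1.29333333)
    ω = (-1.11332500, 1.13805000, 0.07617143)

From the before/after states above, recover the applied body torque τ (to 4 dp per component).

ω₁ − ω₀ = (-0.01332500, 0.03805000, -0.02382857)
precession coupling = (0.0066, -0.0022, 0.0968)
τ = I·(Δω/dt) + ω₀×(Iω₀) = (-0.1000, 0.1500, -0.0700)

τ = (-0.1000, 0.1500, -0.0700)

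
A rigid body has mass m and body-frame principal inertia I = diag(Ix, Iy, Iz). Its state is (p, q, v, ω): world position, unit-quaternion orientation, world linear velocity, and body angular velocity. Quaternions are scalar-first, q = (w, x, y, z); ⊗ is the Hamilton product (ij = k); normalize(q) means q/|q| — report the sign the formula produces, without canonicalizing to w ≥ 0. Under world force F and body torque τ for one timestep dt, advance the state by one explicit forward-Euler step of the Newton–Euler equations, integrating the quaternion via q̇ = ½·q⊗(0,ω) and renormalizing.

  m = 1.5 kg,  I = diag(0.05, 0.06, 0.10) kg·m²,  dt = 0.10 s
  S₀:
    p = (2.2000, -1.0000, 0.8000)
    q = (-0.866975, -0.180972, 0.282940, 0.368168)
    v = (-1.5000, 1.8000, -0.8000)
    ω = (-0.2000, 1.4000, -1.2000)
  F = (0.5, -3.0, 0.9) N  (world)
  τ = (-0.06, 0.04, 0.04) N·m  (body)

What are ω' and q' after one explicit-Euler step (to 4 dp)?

angular accel α = (0.1440, 0.8667, 0.4280)
ω' = ω + α·dt = (-0.1856, 1.4867, -1.1572)
q⊗(0,ω) = (0.0094912, -0.6815682, -1.5045650, 0.8435972)
q + ½dt·q⊗(0,ω), renormalized = (-0.8628, -0.2141, 0.2068, 0.4086)

ω' = (-0.1856, 1.4867, -1.1572)
q' = (-0.8628, -0.2141, 0.2068, 0.4086)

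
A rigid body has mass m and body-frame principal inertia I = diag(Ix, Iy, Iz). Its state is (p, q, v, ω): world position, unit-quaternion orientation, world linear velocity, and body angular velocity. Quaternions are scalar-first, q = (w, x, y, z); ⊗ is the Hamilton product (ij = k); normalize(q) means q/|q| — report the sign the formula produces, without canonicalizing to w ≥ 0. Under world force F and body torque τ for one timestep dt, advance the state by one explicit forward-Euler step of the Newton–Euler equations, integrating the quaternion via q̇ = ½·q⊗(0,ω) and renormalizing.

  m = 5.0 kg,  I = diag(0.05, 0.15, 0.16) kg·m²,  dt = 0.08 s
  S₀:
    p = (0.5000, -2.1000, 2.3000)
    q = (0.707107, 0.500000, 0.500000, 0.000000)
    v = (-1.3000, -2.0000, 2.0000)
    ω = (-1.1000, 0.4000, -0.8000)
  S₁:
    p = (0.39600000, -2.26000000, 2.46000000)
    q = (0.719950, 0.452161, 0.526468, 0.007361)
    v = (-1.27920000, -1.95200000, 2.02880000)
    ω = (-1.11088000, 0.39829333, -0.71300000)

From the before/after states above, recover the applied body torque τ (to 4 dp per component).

τ = (-0.0100, -0.1000, 0.1300)

rate change Δω = (-0.01088000, -0.00170667, 0.08700000)
ω₀×(Iω₀) = (-0.0032, -0.0968, -0.0440)
I·α + gyro = (-0.0100, -0.1000, 0.1300)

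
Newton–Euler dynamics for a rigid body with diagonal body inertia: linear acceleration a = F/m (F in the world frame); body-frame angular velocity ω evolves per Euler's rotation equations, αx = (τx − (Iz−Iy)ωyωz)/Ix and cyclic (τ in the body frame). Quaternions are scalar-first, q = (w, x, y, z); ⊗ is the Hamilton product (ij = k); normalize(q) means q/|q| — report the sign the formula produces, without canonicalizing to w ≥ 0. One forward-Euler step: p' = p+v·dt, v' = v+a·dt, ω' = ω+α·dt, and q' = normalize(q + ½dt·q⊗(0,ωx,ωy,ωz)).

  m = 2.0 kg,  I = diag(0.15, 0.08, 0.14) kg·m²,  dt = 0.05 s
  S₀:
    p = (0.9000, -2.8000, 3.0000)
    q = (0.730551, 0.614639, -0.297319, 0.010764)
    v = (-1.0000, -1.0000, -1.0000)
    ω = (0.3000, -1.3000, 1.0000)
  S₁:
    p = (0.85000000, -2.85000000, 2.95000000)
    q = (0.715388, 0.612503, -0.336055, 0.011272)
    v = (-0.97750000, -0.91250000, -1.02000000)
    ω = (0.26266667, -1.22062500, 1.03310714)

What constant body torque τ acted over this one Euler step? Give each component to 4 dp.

τ = (-0.1900, 0.1300, 0.1200)

rate change Δω = (-0.03733333, 0.07937500, 0.03310714)
precession coupling = (-0.0780, 0.0030, 0.0273)
I·α + gyro = (-0.1900, 0.1300, 0.1200)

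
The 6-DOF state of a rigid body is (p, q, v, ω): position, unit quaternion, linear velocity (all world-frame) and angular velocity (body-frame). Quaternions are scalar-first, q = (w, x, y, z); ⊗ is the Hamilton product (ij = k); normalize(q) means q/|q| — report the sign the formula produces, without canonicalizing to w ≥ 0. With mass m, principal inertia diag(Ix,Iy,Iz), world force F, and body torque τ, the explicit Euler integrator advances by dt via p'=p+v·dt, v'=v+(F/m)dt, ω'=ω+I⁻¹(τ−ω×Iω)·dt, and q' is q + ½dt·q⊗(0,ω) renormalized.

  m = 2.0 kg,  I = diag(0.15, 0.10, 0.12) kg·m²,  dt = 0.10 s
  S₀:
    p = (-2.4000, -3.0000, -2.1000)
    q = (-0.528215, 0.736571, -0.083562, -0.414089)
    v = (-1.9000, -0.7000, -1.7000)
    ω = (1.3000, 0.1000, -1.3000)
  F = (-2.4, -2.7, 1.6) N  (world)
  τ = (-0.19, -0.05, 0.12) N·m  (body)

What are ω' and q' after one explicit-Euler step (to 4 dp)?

ω' = (1.1751, 0.1007, -1.1946)
q' = (-0.6001, 0.7068, -0.0650, -0.3691)

precession coupling ω×(Iω) = (-0.0026, -0.0507, -0.0065)
(τ − ω×Iω)/I = (-1.2493, 0.0070, 1.0542)
new body rate ω' = (1.1751, 0.1007, -1.1946)
2q̇ = q⊗(0,ω) = (-1.4875018, -0.5366400, 0.3664051, 0.8689672)
q' = normalize(q + ½dt·q⊗(0,ω)) = (-0.6001, 0.7068, -0.0650, -0.3691)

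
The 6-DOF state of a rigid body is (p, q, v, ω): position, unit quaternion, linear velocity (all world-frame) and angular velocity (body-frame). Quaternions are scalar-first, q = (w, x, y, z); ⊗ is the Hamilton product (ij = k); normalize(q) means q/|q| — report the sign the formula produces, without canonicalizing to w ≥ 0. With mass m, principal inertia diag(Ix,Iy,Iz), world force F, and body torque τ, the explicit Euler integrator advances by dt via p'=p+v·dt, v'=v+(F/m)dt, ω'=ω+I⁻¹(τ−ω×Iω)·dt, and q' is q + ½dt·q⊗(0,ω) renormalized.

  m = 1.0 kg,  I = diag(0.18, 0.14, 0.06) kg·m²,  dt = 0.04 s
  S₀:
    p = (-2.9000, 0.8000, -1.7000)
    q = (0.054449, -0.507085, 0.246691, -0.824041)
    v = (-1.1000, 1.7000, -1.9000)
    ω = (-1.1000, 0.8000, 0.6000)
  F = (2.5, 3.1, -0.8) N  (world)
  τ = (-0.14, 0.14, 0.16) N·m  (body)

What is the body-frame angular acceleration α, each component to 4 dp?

α = (-0.5644, 1.5657, 2.0800)

gyro term ω×Iω = (-0.0384, -0.0792, 0.0352)
angular accel α = (-0.5644, 1.5657, 2.0800)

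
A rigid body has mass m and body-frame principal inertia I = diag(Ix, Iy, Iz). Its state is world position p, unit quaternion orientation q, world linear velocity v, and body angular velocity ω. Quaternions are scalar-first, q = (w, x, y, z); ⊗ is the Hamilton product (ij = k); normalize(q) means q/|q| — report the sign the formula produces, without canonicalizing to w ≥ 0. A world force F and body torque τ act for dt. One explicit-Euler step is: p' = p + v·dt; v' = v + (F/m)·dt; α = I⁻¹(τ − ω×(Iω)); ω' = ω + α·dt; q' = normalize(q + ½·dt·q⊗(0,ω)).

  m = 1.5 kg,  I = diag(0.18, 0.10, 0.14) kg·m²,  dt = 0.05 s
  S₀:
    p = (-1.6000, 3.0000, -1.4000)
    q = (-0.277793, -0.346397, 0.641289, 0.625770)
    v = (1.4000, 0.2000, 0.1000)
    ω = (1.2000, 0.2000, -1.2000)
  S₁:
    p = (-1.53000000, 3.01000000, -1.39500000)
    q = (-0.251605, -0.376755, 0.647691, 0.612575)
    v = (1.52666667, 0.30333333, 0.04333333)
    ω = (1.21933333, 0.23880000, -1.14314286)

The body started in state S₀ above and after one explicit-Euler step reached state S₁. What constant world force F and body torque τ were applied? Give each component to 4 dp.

F = (3.8000, 3.1000, -1.7000)
τ = (0.0600, 0.0200, 0.1400)

Δω = ω₁−ω₀ = (0.01933333, 0.03880000, 0.05685714)
gyro term ω₀×Iω₀ = (-0.0096, -0.0576, -0.0192)
applied torque τ = (0.0600, 0.0200, 0.1400)
velocity change Δv = (0.12666667, 0.10333333, -0.05666667)
applied force F = (3.8000, 3.1000, -1.7000)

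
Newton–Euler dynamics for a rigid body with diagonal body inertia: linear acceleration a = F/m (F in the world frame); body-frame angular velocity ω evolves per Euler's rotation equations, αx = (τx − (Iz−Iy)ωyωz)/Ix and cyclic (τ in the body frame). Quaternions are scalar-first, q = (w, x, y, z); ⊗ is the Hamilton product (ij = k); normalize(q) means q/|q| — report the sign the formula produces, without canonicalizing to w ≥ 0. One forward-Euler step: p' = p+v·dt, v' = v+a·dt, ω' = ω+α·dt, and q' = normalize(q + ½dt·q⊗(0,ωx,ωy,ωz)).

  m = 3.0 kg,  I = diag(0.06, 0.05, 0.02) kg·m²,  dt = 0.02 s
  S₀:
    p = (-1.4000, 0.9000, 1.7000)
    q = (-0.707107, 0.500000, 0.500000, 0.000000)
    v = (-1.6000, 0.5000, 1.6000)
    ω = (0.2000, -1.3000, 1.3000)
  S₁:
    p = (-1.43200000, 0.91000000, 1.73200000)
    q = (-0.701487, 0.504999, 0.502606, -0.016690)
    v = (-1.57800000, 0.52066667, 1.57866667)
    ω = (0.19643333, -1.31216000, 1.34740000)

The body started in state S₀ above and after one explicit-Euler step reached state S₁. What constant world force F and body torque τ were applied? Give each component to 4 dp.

F = (3.3000, 3.1000, -3.2000)
τ = (0.0400, -0.0200, 0.0500)

Δω = ω₁−ω₀ = (-0.00356667, -0.01216000, 0.04740000)
precession coupling = (0.0507, 0.0104, 0.0026)
I·α + gyro = (0.0400, -0.0200, 0.0500)
velocity change Δv = (0.02200000, 0.02066667, -0.02133333)
m·(v₁−v₀)/dt = (3.3000, 3.1000, -3.2000)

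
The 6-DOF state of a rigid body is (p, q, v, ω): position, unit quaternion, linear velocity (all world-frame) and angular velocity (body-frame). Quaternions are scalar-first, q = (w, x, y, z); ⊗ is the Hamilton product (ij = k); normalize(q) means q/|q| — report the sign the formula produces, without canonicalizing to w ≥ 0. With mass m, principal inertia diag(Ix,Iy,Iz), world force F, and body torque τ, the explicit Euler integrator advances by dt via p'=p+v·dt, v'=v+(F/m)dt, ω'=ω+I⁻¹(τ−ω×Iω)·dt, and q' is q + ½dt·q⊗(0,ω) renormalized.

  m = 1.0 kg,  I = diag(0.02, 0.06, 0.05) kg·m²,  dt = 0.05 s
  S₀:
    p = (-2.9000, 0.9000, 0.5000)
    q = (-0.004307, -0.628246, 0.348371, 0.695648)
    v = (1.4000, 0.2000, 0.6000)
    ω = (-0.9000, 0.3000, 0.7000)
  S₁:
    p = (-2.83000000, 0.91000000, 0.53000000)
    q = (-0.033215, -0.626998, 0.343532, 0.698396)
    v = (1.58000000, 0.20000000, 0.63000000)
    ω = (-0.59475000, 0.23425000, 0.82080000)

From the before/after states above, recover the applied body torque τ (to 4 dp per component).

τ = (0.1200, -0.0600, 0.1100)

Δω = ω₁−ω₀ = (0.30525000, -0.06575000, 0.12080000)
ω₀×(Iω₀) = (-0.0021, 0.0189, -0.0108)
applied torque τ = (0.1200, -0.0600, 0.1100)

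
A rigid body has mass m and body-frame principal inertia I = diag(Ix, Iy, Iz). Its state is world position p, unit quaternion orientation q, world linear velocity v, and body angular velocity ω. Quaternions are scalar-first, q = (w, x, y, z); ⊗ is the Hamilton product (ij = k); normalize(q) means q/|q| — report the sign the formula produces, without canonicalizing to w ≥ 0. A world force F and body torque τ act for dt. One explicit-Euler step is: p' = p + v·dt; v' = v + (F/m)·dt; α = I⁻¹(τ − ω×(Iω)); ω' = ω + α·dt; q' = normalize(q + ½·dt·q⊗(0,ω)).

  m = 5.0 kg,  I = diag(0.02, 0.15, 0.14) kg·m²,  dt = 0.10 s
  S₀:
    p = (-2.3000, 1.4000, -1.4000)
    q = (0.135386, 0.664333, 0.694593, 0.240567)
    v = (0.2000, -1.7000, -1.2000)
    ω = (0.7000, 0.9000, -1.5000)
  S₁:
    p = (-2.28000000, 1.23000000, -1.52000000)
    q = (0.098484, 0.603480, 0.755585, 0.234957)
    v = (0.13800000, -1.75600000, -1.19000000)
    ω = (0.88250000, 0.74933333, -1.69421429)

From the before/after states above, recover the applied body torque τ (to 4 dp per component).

τ = (0.0500, -0.1000, -0.1900)

Δω = ω₁−ω₀ = (0.18250000, -0.15066667, -0.19421429)
gyro term ω₀×Iω₀ = (0.0135, 0.1260, 0.0819)
applied torque τ = (0.0500, -0.1000, -0.1900)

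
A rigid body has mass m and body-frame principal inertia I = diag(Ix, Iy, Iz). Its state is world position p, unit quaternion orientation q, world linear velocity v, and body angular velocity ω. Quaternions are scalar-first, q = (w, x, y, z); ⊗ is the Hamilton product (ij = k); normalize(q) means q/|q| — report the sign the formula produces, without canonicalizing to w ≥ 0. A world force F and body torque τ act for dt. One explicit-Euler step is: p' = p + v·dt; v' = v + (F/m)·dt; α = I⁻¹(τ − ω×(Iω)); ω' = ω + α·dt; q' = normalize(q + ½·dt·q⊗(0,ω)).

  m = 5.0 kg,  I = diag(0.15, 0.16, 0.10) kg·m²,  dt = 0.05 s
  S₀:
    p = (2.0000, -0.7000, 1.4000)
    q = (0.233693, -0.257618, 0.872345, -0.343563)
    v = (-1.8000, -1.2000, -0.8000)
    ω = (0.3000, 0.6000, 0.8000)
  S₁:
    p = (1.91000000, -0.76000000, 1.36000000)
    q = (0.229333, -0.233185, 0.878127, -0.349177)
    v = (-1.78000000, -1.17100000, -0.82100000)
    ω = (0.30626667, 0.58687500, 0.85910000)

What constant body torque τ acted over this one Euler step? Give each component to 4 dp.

rate change Δω = (0.00626667, -0.01312500, 0.05910000)
applied torque τ = (-0.0100, -0.0300, 0.1200)

τ = (-0.0100, -0.0300, 0.1200)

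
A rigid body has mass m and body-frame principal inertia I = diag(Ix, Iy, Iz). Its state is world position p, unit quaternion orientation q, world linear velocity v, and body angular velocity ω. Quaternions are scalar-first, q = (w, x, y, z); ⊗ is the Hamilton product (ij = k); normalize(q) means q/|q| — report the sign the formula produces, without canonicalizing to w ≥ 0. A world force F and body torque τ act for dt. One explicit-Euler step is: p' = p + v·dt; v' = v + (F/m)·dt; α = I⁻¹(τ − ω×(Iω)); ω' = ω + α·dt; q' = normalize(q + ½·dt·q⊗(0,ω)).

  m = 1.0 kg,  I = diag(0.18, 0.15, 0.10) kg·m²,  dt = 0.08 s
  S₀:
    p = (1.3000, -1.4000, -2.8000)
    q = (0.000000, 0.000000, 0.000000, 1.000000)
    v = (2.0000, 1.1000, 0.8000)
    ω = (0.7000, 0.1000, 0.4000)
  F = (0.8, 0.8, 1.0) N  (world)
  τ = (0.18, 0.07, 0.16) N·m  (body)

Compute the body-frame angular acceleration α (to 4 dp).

α = (1.0111, 0.3173, 1.6210)

precession coupling ω×(Iω) = (-0.0020, 0.0224, -0.0021)
angular accel α = (1.0111, 0.3173, 1.6210)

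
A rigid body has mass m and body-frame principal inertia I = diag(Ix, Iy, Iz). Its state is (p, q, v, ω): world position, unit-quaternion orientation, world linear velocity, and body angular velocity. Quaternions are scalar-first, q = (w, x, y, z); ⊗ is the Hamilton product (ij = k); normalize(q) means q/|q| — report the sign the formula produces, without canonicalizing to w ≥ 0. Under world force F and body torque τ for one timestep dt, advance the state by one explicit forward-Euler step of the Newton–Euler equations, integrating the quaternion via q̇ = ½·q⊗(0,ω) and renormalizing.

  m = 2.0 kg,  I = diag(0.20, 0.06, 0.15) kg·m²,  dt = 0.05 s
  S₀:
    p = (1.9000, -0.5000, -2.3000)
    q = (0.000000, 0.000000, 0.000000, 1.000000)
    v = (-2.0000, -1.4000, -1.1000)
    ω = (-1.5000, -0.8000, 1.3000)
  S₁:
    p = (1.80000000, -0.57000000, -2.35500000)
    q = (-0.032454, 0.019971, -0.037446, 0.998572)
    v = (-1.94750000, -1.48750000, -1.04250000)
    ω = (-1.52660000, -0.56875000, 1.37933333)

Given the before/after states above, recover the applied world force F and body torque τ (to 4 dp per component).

F = (2.1000, -3.5000, 2.3000)
τ = (-0.2000, 0.1800, 0.0700)

Δω = ω₁−ω₀ = (-0.02660000, 0.23125000, 0.07933333)
ω₀×(Iω₀) = (-0.0936, -0.0975, -0.1680)
applied torque τ = (-0.2000, 0.1800, 0.0700)
velocity change Δv = (0.05250000, -0.08750000, 0.05750000)
F = m·Δv/dt = (2.1000, -3.5000, 2.3000)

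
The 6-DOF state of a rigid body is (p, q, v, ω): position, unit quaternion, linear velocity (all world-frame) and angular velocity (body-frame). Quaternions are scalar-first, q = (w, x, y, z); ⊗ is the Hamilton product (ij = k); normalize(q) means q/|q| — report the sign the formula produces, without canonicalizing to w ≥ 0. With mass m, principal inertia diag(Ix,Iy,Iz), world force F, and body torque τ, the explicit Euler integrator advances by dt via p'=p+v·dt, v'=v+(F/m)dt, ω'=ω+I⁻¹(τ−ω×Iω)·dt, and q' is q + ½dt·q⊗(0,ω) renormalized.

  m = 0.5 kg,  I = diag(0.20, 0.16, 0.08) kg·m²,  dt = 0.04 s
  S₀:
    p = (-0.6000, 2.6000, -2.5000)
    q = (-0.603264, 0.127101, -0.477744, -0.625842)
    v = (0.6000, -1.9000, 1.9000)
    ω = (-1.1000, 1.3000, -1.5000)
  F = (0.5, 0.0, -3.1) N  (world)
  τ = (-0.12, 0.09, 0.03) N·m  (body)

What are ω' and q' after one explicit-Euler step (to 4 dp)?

ω' = (-1.1552, 1.2730, -1.5136)
q' = (-0.6062, 0.1708, -0.4754, -0.6143)

gyro term ω×Iω = (0.1560, 0.1980, 0.0572)
α = I⁻¹(τ − ω×Iω) = (-1.3800, -0.6750, -0.3400)
ω + α·dt = (-1.1552, 1.2730, -1.5136)
q⊗(0,ω) = (-0.1778847, 2.1938010, 0.0948345, 0.5446089)
updated quaternion q' = (-0.6062, 0.1708, -0.4754, -0.6143)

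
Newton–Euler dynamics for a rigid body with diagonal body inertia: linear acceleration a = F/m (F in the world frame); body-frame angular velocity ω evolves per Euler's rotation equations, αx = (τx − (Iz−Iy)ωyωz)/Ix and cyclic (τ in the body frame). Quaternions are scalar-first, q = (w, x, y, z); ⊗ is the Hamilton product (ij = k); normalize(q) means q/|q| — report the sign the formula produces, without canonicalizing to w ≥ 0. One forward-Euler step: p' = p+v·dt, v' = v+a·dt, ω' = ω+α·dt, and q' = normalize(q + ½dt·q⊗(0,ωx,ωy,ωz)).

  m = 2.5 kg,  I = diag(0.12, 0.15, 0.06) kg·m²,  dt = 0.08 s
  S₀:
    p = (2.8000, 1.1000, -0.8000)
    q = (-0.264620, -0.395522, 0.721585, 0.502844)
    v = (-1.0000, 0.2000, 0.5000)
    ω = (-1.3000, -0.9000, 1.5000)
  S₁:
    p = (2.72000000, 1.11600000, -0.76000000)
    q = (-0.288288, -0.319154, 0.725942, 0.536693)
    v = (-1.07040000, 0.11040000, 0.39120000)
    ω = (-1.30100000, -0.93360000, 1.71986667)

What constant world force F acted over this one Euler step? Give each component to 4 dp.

F = (-2.2000, -2.8000, -3.4000)

v₁ − v₀ = (-0.07040000, -0.08960000, -0.10880000)
F = m·Δv/dt = (-2.2000, -2.8000, -3.4000)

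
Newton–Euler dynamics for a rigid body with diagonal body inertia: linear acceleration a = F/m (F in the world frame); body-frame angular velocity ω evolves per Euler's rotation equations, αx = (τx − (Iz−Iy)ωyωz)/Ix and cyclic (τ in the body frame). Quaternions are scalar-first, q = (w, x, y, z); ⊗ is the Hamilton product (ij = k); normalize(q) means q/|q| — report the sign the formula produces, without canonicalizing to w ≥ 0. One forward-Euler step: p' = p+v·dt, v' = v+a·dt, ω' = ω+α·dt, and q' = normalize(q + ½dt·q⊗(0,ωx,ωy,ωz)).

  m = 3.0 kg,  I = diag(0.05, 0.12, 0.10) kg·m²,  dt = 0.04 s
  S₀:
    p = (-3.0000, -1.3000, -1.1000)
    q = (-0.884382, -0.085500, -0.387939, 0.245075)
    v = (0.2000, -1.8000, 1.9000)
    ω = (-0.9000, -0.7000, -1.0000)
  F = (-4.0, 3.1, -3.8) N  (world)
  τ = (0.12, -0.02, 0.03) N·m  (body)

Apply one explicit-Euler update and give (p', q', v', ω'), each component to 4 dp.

p' = (-2.9920, -1.3720, -1.0240)
q' = (-0.8860, -0.0584, -0.3815, 0.2569)
v' = (0.1467, -1.7587, 1.8493)
ω' = (-0.7928, -0.6917, -1.0056)

p' = p + v·dt = (-2.9920, -1.3720, -1.0240)
v + (F/m)dt = (0.1467, -1.7587, 1.8493)
angular accel α = (2.6800, 0.2083, -0.1410)
new body rate ω' = (-0.7928, -0.6917, -1.0056)
q⊗(0,ω) = (-0.1034323, 1.3554353, 0.3129999, 0.5950869)
q' = normalize(q + ½dt·q⊗(0,ω)) = (-0.8860, -0.0584, -0.3815, 0.2569)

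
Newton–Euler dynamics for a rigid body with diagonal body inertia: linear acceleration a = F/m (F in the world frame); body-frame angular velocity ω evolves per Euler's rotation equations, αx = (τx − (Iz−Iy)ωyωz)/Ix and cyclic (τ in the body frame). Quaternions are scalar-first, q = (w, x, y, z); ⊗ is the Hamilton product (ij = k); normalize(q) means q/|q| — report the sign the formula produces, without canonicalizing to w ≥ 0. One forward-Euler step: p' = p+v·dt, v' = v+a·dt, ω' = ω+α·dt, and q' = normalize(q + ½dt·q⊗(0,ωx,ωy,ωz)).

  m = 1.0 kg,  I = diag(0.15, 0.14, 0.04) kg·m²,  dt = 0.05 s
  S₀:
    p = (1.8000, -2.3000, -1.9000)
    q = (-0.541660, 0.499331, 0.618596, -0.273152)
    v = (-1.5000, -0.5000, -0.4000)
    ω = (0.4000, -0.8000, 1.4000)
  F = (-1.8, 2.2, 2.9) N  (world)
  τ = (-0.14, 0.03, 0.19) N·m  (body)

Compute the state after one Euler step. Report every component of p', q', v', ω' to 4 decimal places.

linear accel F/m = (-1.8000, 2.2000, 2.9000)
new position p' = (1.7250, -2.3250, -1.9200)
v' = v + a·dt = (-1.5900, -0.3900, -0.2550)
α = I⁻¹(τ − ω×Iω) = (-1.6800, -0.2257, 4.6700)
ω + α·dt = (0.3160, -0.8113, 1.6335)
q⊗(0,ω) = (0.6775572, 0.4308488, -0.3749962, -1.4052272)
q' = normalize(q + ½dt·q⊗(0,ω)) = (-0.5243, 0.5097, 0.6087, -0.3080)

p' = (1.7250, -2.3250, -1.9200)
q' = (-0.5243, 0.5097, 0.6087, -0.3080)
v' = (-1.5900, -0.3900, -0.2550)
ω' = (0.3160, -0.8113, 1.6335)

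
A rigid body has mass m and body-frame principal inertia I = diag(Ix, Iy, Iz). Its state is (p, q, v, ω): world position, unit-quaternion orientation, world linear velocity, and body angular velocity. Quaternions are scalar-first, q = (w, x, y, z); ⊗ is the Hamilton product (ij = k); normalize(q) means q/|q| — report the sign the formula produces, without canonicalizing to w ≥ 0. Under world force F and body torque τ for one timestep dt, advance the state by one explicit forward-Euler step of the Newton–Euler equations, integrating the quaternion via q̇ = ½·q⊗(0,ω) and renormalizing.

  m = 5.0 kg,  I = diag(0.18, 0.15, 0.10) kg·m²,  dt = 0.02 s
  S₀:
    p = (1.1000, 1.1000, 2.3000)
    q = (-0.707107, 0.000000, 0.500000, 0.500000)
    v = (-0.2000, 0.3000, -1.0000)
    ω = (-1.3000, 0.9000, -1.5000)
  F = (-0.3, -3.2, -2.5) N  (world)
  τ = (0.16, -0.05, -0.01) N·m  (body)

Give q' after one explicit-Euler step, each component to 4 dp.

Hamilton product q⊗(0,ω) = (0.3000000, -0.2807609, -1.2863963, 1.7106605)
q' = normalize(q + ½dt·q⊗(0,ω)) = (-0.7039, -0.0028, 0.4870, 0.5170)

q' = (-0.7039, -0.0028, 0.4870, 0.5170)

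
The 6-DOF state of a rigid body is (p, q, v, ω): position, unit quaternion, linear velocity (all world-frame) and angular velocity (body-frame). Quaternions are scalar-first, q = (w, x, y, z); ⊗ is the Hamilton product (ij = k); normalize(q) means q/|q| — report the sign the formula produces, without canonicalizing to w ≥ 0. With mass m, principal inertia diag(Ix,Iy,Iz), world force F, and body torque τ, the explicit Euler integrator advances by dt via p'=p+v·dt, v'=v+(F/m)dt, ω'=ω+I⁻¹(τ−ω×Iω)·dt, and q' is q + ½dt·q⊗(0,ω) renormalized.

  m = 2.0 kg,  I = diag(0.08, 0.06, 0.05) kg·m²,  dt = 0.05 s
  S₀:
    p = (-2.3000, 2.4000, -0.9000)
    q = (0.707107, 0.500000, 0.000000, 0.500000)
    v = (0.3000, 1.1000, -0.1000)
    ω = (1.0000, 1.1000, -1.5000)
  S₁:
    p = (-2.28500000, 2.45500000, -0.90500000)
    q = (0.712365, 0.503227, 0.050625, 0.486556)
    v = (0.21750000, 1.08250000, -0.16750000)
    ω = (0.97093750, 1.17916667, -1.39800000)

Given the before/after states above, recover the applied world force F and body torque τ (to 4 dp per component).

v₁ − v₀ = (-0.08250000, -0.01750000, -0.06750000)
applied force F = (-3.3000, -0.7000, -2.7000)
ω₁ − ω₀ = (-0.02906250, 0.07916667, 0.10200000)
precession coupling = (0.0165, -0.0450, -0.0220)
τ = I·(Δω/dt) + ω₀×(Iω₀) = (-0.0300, 0.0500, 0.0800)

F = (-3.3000, -0.7000, -2.7000)
τ = (-0.0300, 0.0500, 0.0800)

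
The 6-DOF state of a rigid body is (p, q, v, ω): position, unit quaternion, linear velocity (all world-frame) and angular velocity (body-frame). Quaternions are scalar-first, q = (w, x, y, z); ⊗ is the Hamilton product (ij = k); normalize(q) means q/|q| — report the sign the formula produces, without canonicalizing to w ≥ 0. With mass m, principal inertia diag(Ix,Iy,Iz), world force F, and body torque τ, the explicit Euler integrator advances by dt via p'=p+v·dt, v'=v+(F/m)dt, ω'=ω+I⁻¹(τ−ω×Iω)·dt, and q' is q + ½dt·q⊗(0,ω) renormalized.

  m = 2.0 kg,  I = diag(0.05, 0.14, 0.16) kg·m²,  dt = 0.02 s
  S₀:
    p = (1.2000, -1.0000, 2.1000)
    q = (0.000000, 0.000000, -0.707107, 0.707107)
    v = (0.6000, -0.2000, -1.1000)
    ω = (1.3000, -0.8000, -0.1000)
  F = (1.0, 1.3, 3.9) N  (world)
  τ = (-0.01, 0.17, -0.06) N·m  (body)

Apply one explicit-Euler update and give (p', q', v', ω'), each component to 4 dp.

(τ − ω×Iω)/I = (-0.2320, 1.1121, 0.2100)
ω' = ω + α·dt = (1.2954, -0.7778, -0.0958)
Hamilton product q⊗(0,ω) = (-0.4949749, 0.6363963, 0.9192391, 0.9192391)
q + ½dt·q⊗(0,ω), renormalized = (-0.0049, 0.0064, -0.6978, 0.7162)
p' = p + v·dt = (1.2120, -1.0040, 2.0780)
v' = v + a·dt = (0.6100, -0.1870, -1.0610)

p' = (1.2120, -1.0040, 2.0780)
q' = (-0.0049, 0.0064, -0.6978, 0.7162)
v' = (0.6100, -0.1870, -1.0610)
ω' = (1.2954, -0.7778, -0.0958)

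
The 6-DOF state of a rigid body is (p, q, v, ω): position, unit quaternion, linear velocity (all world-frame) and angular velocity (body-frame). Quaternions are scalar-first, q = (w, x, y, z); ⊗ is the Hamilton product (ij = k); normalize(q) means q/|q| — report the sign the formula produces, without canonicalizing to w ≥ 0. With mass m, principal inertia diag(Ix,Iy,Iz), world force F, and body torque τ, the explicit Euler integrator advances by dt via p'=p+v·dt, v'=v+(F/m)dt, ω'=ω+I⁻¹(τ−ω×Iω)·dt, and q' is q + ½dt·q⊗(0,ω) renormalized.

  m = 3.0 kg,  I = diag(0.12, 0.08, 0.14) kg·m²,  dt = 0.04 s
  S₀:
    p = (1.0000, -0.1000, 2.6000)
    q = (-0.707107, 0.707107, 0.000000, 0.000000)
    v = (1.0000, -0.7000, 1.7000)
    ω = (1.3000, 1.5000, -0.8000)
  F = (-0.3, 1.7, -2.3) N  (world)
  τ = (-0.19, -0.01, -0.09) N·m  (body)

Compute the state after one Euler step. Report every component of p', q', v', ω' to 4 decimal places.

precession coupling ω×(Iω) = (-0.0720, 0.0208, -0.0780)
α = I⁻¹(τ − ω×Iω) = (-0.9833, -0.3850, -0.0857)
ω + α·dt = (1.2607, 1.4846, -0.8034)
2q̇ = q⊗(0,ω) = (-0.9192391, -0.9192391, -0.4949749, 1.6263461)
updated quaternion q' = (-0.7248, 0.6881, -0.0099, 0.0325)
a = (-0.1000, 0.5667, -0.7667)
p' = p + v·dt = (1.0400, -0.1280, 2.6680)
new velocity v' = (0.9960, -0.6773, 1.6693)

p' = (1.0400, -0.1280, 2.6680)
q' = (-0.7248, 0.6881, -0.0099, 0.0325)
v' = (0.9960, -0.6773, 1.6693)
ω' = (1.2607, 1.4846, -0.8034)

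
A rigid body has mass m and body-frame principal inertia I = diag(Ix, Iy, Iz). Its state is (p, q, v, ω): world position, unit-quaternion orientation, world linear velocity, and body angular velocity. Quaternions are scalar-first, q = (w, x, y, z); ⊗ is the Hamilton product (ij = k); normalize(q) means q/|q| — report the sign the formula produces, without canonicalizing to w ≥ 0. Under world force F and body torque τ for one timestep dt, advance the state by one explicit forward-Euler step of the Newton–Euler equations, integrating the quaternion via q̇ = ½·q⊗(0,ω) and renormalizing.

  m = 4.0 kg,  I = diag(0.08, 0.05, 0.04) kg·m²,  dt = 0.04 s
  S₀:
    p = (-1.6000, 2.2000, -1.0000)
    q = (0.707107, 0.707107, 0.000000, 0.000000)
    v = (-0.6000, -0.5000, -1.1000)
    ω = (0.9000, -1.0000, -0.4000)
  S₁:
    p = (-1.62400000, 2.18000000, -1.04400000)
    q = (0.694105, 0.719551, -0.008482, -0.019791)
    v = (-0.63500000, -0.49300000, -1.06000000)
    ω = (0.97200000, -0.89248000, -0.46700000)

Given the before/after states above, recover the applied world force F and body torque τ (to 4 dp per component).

v₁ − v₀ = (-0.03500000, 0.00700000, 0.04000000)
F = m·Δv/dt = (-3.5000, 0.7000, 4.0000)
rate change Δω = (0.07200000, 0.10752000, -0.06700000)
applied torque τ = (0.1400, 0.1200, -0.0400)

F = (-3.5000, 0.7000, 4.0000)
τ = (0.1400, 0.1200, -0.0400)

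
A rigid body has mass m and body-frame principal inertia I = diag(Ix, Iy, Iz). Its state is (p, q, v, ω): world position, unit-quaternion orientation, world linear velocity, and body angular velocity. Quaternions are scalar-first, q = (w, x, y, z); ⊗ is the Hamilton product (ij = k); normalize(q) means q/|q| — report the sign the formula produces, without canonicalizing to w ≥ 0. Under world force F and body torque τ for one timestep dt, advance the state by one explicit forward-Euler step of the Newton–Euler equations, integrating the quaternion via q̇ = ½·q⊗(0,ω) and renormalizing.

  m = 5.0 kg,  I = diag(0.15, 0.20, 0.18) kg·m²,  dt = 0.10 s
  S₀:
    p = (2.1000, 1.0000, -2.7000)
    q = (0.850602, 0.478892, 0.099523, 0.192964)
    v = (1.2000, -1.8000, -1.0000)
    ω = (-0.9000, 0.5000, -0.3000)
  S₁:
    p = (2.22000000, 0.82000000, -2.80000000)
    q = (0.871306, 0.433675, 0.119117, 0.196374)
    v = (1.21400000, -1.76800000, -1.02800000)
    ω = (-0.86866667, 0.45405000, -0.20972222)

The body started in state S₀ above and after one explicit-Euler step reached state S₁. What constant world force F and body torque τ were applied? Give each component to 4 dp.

Δω = ω₁−ω₀ = (0.03133333, -0.04595000, 0.09027778)
ω₀×(Iω₀) = (0.0030, -0.0081, -0.0225)
applied torque τ = (0.0500, -0.1000, 0.1400)
v₁ − v₀ = (0.01400000, 0.03200000, -0.02800000)
F = m·Δv/dt = (0.7000, 1.6000, -1.4000)

F = (0.7000, 1.6000, -1.4000)
τ = (0.0500, -0.1000, 0.1400)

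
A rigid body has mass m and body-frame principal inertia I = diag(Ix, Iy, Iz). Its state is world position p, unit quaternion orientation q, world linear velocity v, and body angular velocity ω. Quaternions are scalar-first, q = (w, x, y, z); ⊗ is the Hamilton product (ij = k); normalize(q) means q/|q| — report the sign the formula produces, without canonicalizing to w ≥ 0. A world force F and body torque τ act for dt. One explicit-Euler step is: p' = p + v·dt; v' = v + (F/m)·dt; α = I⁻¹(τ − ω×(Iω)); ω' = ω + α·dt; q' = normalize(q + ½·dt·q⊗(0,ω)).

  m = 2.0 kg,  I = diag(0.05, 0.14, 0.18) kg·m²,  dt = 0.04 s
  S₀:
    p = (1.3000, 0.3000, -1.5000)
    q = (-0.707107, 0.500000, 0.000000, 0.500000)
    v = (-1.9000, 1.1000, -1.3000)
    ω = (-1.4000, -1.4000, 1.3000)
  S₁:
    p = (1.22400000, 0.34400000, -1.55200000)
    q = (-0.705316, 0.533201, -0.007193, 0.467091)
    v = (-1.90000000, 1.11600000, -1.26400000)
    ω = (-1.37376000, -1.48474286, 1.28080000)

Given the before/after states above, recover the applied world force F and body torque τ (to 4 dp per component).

F = (0.0000, 0.8000, 1.8000)
τ = (-0.0400, -0.0600, 0.0900)

v₁ − v₀ = (0.00000000, 0.01600000, 0.03600000)
F = m·Δv/dt = (0.0000, 0.8000, 1.8000)
ω₁ − ω₀ = (0.02624000, -0.08474286, -0.01920000)
precession coupling = (-0.0728, 0.2366, 0.1764)
τ = I·(Δω/dt) + ω₀×(Iω₀) = (-0.0400, -0.0600, 0.0900)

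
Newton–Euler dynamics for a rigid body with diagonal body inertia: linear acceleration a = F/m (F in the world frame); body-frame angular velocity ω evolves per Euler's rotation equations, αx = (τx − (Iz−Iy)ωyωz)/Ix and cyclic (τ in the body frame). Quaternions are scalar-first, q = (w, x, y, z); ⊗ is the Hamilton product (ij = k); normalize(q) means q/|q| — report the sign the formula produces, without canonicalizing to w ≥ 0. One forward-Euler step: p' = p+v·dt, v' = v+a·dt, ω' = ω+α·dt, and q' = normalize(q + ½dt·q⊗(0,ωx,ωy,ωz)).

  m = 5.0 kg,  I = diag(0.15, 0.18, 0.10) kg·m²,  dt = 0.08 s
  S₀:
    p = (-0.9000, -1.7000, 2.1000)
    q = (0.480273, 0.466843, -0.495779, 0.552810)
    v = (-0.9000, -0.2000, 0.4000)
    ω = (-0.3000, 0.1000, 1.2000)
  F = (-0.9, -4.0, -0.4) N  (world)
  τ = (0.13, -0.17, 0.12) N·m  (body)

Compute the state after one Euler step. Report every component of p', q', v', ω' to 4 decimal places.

p' = (-0.9720, -1.7160, 2.1320)
q' = (0.4608, 0.4345, -0.5223, 0.5711)
v' = (-0.9144, -0.2640, 0.3936)
ω' = (-0.2255, 0.0324, 1.2967)

new position p' = (-0.9720, -1.7160, 2.1320)
v' = v + a·dt = (-0.9144, -0.2640, 0.3936)
gyro term ω×Iω = (-0.0096, -0.0180, -0.0009)
(τ − ω×Iω)/I = (0.9307, -0.8444, 1.2090)
ω + α·dt = (-0.2255, 0.0324, 1.2967)
2q̇ = q⊗(0,ω) = (-0.4737412, -0.7942977, -0.6780273, 0.4742782)
q' = normalize(q + ½dt·q⊗(0,ω)) = (0.4608, 0.4345, -0.5223, 0.5711)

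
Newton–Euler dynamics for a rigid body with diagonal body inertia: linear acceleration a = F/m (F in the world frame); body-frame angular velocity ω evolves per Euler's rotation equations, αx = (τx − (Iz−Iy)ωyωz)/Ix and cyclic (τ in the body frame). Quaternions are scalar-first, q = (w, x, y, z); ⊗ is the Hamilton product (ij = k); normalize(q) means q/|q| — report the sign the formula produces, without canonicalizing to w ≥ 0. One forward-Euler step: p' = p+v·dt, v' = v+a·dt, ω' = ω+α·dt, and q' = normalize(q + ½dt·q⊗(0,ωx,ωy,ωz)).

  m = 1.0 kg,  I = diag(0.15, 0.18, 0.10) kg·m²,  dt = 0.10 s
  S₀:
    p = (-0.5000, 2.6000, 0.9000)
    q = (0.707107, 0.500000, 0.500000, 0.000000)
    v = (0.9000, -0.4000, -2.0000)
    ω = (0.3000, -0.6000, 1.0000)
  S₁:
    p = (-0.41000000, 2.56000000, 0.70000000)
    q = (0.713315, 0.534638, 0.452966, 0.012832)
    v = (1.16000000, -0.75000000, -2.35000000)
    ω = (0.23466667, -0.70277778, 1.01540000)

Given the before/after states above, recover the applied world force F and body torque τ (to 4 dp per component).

F = (2.6000, -3.5000, -3.5000)
τ = (-0.0500, -0.1700, 0.0100)

Δv = v₁−v₀ = (0.26000000, -0.35000000, -0.35000000)
F = m·Δv/dt = (2.6000, -3.5000, -3.5000)
rate change Δω = (-0.06533333, -0.10277778, 0.01540000)
gyro term ω₀×Iω₀ = (0.0480, 0.0150, -0.0054)
applied torque τ = (-0.0500, -0.1700, 0.0100)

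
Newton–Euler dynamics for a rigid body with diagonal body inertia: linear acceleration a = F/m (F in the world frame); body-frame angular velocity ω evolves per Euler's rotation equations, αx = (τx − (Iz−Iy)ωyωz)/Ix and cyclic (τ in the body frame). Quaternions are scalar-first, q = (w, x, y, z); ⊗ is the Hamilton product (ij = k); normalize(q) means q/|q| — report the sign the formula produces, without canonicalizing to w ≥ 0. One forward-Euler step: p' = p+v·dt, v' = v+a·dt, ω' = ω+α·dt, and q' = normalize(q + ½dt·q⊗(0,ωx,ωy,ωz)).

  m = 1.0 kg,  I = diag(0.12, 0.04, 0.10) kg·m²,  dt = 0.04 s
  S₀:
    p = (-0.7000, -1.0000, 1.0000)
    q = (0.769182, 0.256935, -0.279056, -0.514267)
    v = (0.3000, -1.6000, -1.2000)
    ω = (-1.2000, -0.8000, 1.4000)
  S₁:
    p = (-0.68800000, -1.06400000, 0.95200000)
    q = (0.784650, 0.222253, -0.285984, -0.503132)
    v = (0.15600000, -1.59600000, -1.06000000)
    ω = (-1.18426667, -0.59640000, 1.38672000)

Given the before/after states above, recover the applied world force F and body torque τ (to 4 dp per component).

F = (-3.6000, 0.1000, 3.5000)
τ = (-0.0200, 0.1700, -0.1100)

velocity change Δv = (-0.14400000, 0.00400000, 0.14000000)
m·(v₁−v₀)/dt = (-3.6000, 0.1000, 3.5000)
ω₁ − ω₀ = (0.01573333, 0.20360000, -0.01328000)
gyro term ω₀×Iω₀ = (-0.0672, -0.0336, -0.0768)
τ = I·(Δω/dt) + ω₀×(Iω₀) = (-0.0200, 0.1700, -0.1100)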